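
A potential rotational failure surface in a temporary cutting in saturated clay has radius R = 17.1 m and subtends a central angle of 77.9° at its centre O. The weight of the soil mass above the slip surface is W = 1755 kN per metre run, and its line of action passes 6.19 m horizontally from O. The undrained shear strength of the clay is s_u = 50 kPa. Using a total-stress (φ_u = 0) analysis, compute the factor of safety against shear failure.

Taking moments about the centre O, the resisting moment is provided by the undrained shear strength acting along the arc:
Arc length L_a = R·θ = 17.1·(77.9°·π/180) = 17.1·1.3596 = 23.25 m
M_R = s_u·L_a·R = 50·23.25·17.1 = 19878.2 kN·m/m
M_D = W·d = 1755·6.19 = 10863.5 kN·m/m
FS = M_R / M_D = 19878.2 / 10863.5 = 1.830

FS = 1.83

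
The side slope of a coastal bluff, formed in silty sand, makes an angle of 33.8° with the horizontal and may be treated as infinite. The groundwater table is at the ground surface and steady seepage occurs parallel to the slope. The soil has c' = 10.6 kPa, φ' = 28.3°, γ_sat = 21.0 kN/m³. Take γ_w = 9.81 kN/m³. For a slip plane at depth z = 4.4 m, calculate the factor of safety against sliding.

FS = 0.68

With seepage parallel to the slope and the water table at the surface, the effective normal stress on the slip plane uses the buoyant unit weight γ' = γ_sat − γ_w while the driving shear stress uses γ_sat:
FS = [c' + γ' z cos²β tanφ'] / [γ_sat z sinβ cosβ]
γ' = 21.0 − 9.81 = 11.19 kN/m³
Numerator = 10.6 + 11.19·4.4·cos²33.8°·tan28.3° = 10.6 + 11.19·4.4·0.6905·0.5384 = 28.907 kPa
Denominator = 21.0·4.4·sin33.8°·cos33.8° = 21.0·4.4·0.5563·0.8310 = 42.714 kPa
FS = 28.907 / 42.714 = 0.677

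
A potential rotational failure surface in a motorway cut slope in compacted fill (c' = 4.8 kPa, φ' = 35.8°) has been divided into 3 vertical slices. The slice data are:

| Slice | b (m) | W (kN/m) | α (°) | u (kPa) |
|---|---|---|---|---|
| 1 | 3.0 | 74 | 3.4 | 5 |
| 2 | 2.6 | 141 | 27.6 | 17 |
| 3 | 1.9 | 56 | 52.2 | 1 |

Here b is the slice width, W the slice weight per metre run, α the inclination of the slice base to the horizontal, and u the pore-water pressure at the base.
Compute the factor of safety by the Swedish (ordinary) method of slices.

Ordinary method of slices: FS = Σ[c'·Δl_i + (W_i cosα_i − u_i·Δl_i)·tanφ'] / Σ W_i sinα_i, with Δl_i = b_i / cosα_i.
Slice 1: Δl = 3.0/cos3.4° = 3.005 m; N'_1 = 74·cos3.4° − 5·3.005 = 58.8; c'Δl = 14.43; W sinα = 4.4
Slice 2: Δl = 2.6/cos27.6° = 2.934 m; N'_2 = 141·cos27.6° − 17·2.934 = 75.1; c'Δl = 14.08; W sinα = 65.3
Slice 3: Δl = 1.9/cos52.2° = 3.100 m; N'_3 = 56·cos52.2° − 1·3.100 = 31.2; c'Δl = 14.88; W sinα = 44.2
Σc'Δl = 43.4 kN/m; ΣN' = 165.1 kN/m; ΣW sinα = 114.0 kN/m
Resisting = 43.4 + 165.1·tan35.8° = 43.4 + 119.1 = 162.5 kN/m
FS = 162.5 / 114.0 = 1.426

FS = 1.43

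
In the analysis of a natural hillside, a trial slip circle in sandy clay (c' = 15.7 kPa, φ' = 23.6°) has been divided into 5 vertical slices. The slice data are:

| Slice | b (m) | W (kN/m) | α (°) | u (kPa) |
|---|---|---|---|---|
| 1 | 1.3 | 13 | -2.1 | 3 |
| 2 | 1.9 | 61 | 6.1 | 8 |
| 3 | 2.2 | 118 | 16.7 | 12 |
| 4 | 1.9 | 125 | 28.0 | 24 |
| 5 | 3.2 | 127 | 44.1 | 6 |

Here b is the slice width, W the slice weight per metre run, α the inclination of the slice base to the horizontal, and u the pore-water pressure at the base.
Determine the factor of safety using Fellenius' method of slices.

Ordinary method of slices: FS = Σ[c'·Δl_i + (W_i cosα_i − u_i·Δl_i)·tanφ'] / Σ W_i sinα_i, with Δl_i = b_i / cosα_i.
Slice 1: Δl = 1.3/cos(-2.1°) = 1.301 m; N'_1 = 13·cos(-2.1°) − 3·1.301 = 9.1; c'Δl = 20.42; W sinα = -0.5
Slice 2: Δl = 1.9/cos6.1° = 1.911 m; N'_2 = 61·cos6.1° − 8·1.911 = 45.4; c'Δl = 30.00; W sinα = 6.5
Slice 3: Δl = 2.2/cos16.7° = 2.297 m; N'_3 = 118·cos16.7° − 12·2.297 = 85.5; c'Δl = 36.06; W sinα = 33.9
Slice 4: Δl = 1.9/cos28.0° = 2.152 m; N'_4 = 125·cos28.0° − 24·2.152 = 58.7; c'Δl = 33.78; W sinα = 58.7
Slice 5: Δl = 3.2/cos44.1° = 4.456 m; N'_5 = 127·cos44.1° − 6·4.456 = 64.5; c'Δl = 69.96; W sinα = 88.4
Σc'Δl = 190.2 kN/m; ΣN' = 263.1 kN/m; ΣW sinα = 187.0 kN/m
Resisting = 190.2 + 263.1·tan23.6° = 190.2 + 114.9 = 305.2 kN/m
FS = 305.2 / 187.0 = 1.632

FS = 1.63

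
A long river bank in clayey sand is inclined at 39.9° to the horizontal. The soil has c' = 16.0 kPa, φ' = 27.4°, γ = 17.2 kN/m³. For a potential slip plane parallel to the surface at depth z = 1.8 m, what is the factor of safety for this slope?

For an infinite slope with a slip plane parallel to the surface (no pore pressure): FS = [c' + γz cos²β tanφ'] / [γz sinβ cosβ].
γz = 17.2·1.8 = 30.96 kN/m²
Numerator = 16.0 + 30.96·cos²39.9°·tan27.4° = 16.0 + 30.96·0.5885·0.5184 = 25.445 kPa
Denominator = 30.96·sin39.9°·cos39.9° = 30.96·0.6414·0.7672 = 15.235 kPa
FS = 25.445 / 15.235 = 1.670

FS = 1.67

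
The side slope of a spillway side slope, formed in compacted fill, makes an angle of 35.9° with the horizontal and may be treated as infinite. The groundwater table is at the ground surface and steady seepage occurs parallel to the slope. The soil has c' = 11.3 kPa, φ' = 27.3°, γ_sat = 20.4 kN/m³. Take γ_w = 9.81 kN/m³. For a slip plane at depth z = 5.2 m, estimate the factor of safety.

FS = 0.59

With seepage parallel to the slope and the water table at the surface, the effective normal stress on the slip plane uses the buoyant unit weight γ' = γ_sat − γ_w while the driving shear stress uses γ_sat:
FS = [c' + γ' z cos²β tanφ'] / [γ_sat z sinβ cosβ]
γ' = 20.4 − 9.81 = 10.59 kN/m³
Numerator = 11.3 + 10.59·5.2·cos²35.9°·tan27.3° = 11.3 + 10.59·5.2·0.6562·0.5161 = 29.950 kPa
Denominator = 20.4·5.2·sin35.9°·cos35.9° = 20.4·5.2·0.5864·0.8100 = 50.387 kPa
FS = 29.950 / 50.387 = 0.594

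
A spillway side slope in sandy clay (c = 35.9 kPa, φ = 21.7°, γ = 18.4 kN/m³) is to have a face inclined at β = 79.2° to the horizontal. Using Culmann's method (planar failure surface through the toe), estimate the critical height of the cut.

Culmann's analysis gives the critical failure plane at α_cr = (β + φ)/2 = (79.2 + 21.7)/2 = 50.5°, and the critical height
H_c = (4c/γ) · sinβ cosφ / [1 − cos(β − φ)]
    = (4·35.9/18.4) · sin79.2°·cos21.7° / [1 − cos(57.5°)]
    = 7.804 · 0.9823·0.9291 / [1 − 0.5373]
    = 7.804 · 0.9127 / 0.4627
    = 15.39 m

H_c = 15.39 m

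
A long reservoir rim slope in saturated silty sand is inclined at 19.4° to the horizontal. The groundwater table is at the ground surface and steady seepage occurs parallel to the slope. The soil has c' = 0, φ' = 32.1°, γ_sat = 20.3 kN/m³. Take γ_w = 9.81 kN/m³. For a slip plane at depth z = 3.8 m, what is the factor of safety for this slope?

FS = 0.92

With seepage parallel to the slope and the water table at the surface, the effective normal stress on the slip plane uses the buoyant unit weight γ' = γ_sat − γ_w while the driving shear stress uses γ_sat:
FS = [c' + γ' z cos²β tanφ'] / [γ_sat z sinβ cosβ]
(For c' = 0 this reduces to FS = (γ'/γ_sat)·tanφ'/tanβ.)
γ' = 20.3 − 9.81 = 10.49 kN/m³
Numerator = 0.0 + 10.49·3.8·cos²19.4°·tan32.1° = 0.0 + 10.49·3.8·0.8897·0.6273 = 22.247 kPa
Denominator = 20.3·3.8·sin19.4°·cos19.4° = 20.3·3.8·0.3322·0.9432 = 24.168 kPa
FS = 22.247 / 24.168 = 0.920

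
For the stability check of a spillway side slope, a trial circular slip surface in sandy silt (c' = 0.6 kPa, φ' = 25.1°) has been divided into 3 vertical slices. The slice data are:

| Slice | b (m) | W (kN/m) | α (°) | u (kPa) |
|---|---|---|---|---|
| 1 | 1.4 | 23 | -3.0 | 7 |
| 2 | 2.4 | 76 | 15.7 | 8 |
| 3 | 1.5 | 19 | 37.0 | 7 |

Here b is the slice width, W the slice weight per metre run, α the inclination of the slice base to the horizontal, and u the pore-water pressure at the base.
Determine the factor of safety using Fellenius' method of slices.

Ordinary method of slices: FS = Σ[c'·Δl_i + (W_i cosα_i − u_i·Δl_i)·tanφ'] / Σ W_i sinα_i, with Δl_i = b_i / cosα_i.
Slice 1: Δl = 1.4/cos(-3.0°) = 1.402 m; N'_1 = 23·cos(-3.0°) − 7·1.402 = 13.2; c'Δl = 0.84; W sinα = -1.2
Slice 2: Δl = 2.4/cos15.7° = 2.493 m; N'_2 = 76·cos15.7° − 8·2.493 = 53.2; c'Δl = 1.50; W sinα = 20.6
Slice 3: Δl = 1.5/cos37.0° = 1.878 m; N'_3 = 19·cos37.0° − 7·1.878 = 2.0; c'Δl = 1.13; W sinα = 11.4
Σc'Δl = 3.5 kN/m; ΣN' = 68.4 kN/m; ΣW sinα = 30.8 kN/m
Resisting = 3.5 + 68.4·tan25.1° = 3.5 + 32.0 = 35.5 kN/m
FS = 35.5 / 30.8 = 1.153

FS = 1.15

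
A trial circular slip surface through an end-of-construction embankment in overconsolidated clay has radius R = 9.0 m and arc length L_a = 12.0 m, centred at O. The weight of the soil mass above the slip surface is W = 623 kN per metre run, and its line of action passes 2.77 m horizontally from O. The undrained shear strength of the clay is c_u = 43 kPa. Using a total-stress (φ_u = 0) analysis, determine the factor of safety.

Taking moments about the centre O, the resisting moment is provided by the undrained shear strength acting along the arc:
M_R = c_u·L_a·R = 43·12.00·9.0 = 4644.0 kN·m/m
M_D = W·d = 623·2.77 = 1725.7 kN·m/m
FS = M_R / M_D = 4644.0 / 1725.7 = 2.691

FS = 2.69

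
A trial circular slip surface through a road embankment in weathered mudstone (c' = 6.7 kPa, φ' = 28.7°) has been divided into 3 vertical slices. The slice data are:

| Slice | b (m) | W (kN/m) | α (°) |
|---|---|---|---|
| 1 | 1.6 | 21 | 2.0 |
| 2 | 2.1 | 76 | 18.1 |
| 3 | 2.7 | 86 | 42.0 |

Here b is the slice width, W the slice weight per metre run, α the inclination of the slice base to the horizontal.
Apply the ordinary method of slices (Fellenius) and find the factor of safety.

FS = 1.66

Ordinary method of slices: FS = Σ[c'·Δl_i + (W_i cosα_i)·tanφ'] / Σ W_i sinα_i, with Δl_i = b_i / cosα_i.
Slice 1: Δl = 1.6/cos2.0° = 1.601 m; N'_1 = 21·cos2.0° = 21.0; c'Δl = 10.73; W sinα = 0.7
Slice 2: Δl = 2.1/cos18.1° = 2.209 m; N'_2 = 76·cos18.1° = 72.2; c'Δl = 14.80; W sinα = 23.6
Slice 3: Δl = 2.7/cos42.0° = 3.633 m; N'_3 = 86·cos42.0° = 63.9; c'Δl = 24.34; W sinα = 57.5
Σc'Δl = 49.9 kN/m; ΣN' = 157.1 kN/m; ΣW sinα = 81.9 kN/m
Resisting = 49.9 + 157.1·tan28.7° = 49.9 + 86.0 = 135.9 kN/m
FS = 135.9 / 81.9 = 1.660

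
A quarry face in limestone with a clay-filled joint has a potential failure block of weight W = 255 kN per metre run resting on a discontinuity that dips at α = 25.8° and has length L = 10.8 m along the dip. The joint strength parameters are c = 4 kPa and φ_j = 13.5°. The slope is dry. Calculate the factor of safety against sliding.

FS = 0.89

Resolving the block weight along and normal to the plane and applying the Mohr–Coulomb strength on the joint:
N' = W cosα = 255·cos25.8° = 229.6 kN/m
Driving force T = W sinα = 255·sin25.8° = 111.0 kN/m
Resisting force R = c·L + N'·tanφ_j = 4·10.8 + 229.6·tan13.5° = 43.2 + 55.1 = 98.3 kN/m
FS = R / T = 98.3 / 111.0 = 0.886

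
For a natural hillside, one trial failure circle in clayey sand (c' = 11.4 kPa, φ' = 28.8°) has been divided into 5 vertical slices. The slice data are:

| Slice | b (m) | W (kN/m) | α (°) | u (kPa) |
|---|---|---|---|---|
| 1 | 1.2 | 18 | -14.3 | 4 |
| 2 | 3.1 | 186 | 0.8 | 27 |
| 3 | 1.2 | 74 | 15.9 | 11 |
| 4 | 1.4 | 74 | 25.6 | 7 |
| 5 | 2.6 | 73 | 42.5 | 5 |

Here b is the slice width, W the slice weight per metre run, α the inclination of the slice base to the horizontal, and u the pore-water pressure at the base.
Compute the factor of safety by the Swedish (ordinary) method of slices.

FS = 2.68

Ordinary method of slices: FS = Σ[c'·Δl_i + (W_i cosα_i − u_i·Δl_i)·tanφ'] / Σ W_i sinα_i, with Δl_i = b_i / cosα_i.
Slice 1: Δl = 1.2/cos(-14.3°) = 1.238 m; N'_1 = 18·cos(-14.3°) − 4·1.238 = 12.5; c'Δl = 14.12; W sinα = -4.4
Slice 2: Δl = 3.1/cos0.8° = 3.100 m; N'_2 = 186·cos0.8° − 27·3.100 = 102.3; c'Δl = 35.34; W sinα = 2.6
Slice 3: Δl = 1.2/cos15.9° = 1.248 m; N'_3 = 74·cos15.9° − 11·1.248 = 57.4; c'Δl = 14.22; W sinα = 20.3
Slice 4: Δl = 1.4/cos25.6° = 1.552 m; N'_4 = 74·cos25.6° − 7·1.552 = 55.9; c'Δl = 17.70; W sinα = 32.0
Slice 5: Δl = 2.6/cos42.5° = 3.526 m; N'_5 = 73·cos42.5° − 5·3.526 = 36.2; c'Δl = 40.20; W sinα = 49.3
Σc'Δl = 121.6 kN/m; ΣN' = 264.3 kN/m; ΣW sinα = 99.7 kN/m
Resisting = 121.6 + 264.3·tan28.8° = 121.6 + 145.3 = 266.9 kN/m
FS = 266.9 / 99.7 = 2.676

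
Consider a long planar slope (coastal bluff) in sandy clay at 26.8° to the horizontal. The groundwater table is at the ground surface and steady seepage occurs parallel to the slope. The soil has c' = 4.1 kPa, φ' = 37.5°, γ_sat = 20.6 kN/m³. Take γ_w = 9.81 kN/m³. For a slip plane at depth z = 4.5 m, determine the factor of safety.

With seepage parallel to the slope and the water table at the surface, the effective normal stress on the slip plane uses the buoyant unit weight γ' = γ_sat − γ_w while the driving shear stress uses γ_sat:
FS = [c' + γ' z cos²β tanφ'] / [γ_sat z sinβ cosβ]
γ' = 20.6 − 9.81 = 10.79 kN/m³
Numerator = 4.1 + 10.79·4.5·cos²26.8°·tan37.5° = 4.1 + 10.79·4.5·0.7967·0.7673 = 33.783 kPa
Denominator = 20.6·4.5·sin26.8°·cos26.8° = 20.6·4.5·0.4509·0.8926 = 37.307 kPa
FS = 33.783 / 37.307 = 0.906

FS = 0.91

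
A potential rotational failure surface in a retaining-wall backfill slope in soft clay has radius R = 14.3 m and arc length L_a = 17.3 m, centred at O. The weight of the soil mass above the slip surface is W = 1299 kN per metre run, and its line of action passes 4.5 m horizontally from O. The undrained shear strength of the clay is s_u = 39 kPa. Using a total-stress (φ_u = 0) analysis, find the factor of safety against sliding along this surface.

Taking moments about the centre O, the resisting moment is provided by the undrained shear strength acting along the arc:
M_R = s_u·L_a·R = 39·17.30·14.3 = 9648.2 kN·m/m
M_D = W·d = 1299·4.5 = 5845.5 kN·m/m
FS = M_R / M_D = 9648.2 / 5845.5 = 1.651

FS = 1.65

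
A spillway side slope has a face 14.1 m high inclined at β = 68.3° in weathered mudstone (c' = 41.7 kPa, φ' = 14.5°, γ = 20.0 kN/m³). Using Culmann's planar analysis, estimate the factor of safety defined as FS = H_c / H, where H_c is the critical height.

FS = 1.30

H_c = (4c'/γ) · sinβ cosφ' / [1 − cos(β − φ')]
    = (4·41.7/20.0) · sin68.3°·cos14.5° / [1 − cos53.8°]
    = 8.340 · 0.8995 / 0.4094 = 18.32 m
FS = H_c / H = 18.32 / 14.1 = 1.300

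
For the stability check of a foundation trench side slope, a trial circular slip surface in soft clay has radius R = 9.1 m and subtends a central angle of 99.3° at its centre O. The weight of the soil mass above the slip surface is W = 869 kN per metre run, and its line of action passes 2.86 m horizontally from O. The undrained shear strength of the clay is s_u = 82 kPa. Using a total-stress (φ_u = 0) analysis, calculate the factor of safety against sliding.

Taking moments about the centre O, the resisting moment is provided by the undrained shear strength acting along the arc:
Arc length L_a = R·θ = 9.1·(99.3°·π/180) = 9.1·1.7331 = 15.77 m
M_R = s_u·L_a·R = 82·15.77·9.1 = 11768.6 kN·m/m
M_D = W·d = 869·2.86 = 2485.3 kN·m/m
FS = M_R / M_D = 11768.6 / 2485.3 = 4.735

FS = 4.74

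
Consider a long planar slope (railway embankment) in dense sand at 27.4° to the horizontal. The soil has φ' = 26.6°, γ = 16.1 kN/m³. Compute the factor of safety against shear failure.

FS = 0.97

For a dry cohesionless infinite slope the factor of safety is FS = tanφ' / tanβ.
FS = tan26.6° / tan27.4° = 0.5008 / 0.5184 = 0.966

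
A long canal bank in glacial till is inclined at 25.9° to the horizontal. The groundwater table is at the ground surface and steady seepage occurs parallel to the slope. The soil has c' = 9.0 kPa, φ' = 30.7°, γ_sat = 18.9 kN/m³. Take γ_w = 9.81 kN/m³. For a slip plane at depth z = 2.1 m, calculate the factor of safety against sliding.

With seepage parallel to the slope and the water table at the surface, the effective normal stress on the slip plane uses the buoyant unit weight γ' = γ_sat − γ_w while the driving shear stress uses γ_sat:
FS = [c' + γ' z cos²β tanφ'] / [γ_sat z sinβ cosβ]
γ' = 18.9 − 9.81 = 9.09 kN/m³
Numerator = 9.0 + 9.09·2.1·cos²25.9°·tan30.7° = 9.0 + 9.09·2.1·0.8092·0.5938 = 18.172 kPa
Denominator = 18.9·2.1·sin25.9°·cos25.9° = 18.9·2.1·0.4368·0.8996 = 15.595 kPa
FS = 18.172 / 15.595 = 1.165

FS = 1.17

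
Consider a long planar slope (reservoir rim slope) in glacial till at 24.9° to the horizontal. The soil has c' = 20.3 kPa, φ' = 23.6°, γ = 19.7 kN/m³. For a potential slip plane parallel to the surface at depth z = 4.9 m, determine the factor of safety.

For an infinite slope with a slip plane parallel to the surface (no pore pressure): FS = [c' + γz cos²β tanφ'] / [γz sinβ cosβ].
γz = 19.7·4.9 = 96.53 kN/m²
Numerator = 20.3 + 96.53·cos²24.9°·tan23.6° = 20.3 + 96.53·0.8227·0.4369 = 54.997 kPa
Denominator = 96.53·sin24.9°·cos24.9° = 96.53·0.4210·0.9070 = 36.865 kPa
FS = 54.997 / 36.865 = 1.492

FS = 1.49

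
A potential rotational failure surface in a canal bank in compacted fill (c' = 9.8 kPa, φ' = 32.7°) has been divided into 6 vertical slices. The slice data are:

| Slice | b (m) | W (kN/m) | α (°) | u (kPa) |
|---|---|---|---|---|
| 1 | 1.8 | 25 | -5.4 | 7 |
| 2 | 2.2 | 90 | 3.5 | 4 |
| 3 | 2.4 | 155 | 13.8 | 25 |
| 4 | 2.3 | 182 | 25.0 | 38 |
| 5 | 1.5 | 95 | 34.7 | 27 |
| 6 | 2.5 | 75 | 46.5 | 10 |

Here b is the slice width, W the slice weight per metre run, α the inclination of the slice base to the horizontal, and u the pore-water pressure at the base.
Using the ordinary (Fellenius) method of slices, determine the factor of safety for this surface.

Ordinary method of slices: FS = Σ[c'·Δl_i + (W_i cosα_i − u_i·Δl_i)·tanφ'] / Σ W_i sinα_i, with Δl_i = b_i / cosα_i.
Slice 1: Δl = 1.8/cos(-5.4°) = 1.808 m; N'_1 = 25·cos(-5.4°) − 7·1.808 = 12.2; c'Δl = 17.72; W sinα = -2.4
Slice 2: Δl = 2.2/cos3.5° = 2.204 m; N'_2 = 90·cos3.5° − 4·2.204 = 81.0; c'Δl = 21.60; W sinα = 5.5
Slice 3: Δl = 2.4/cos13.8° = 2.471 m; N'_3 = 155·cos13.8° − 25·2.471 = 88.7; c'Δl = 24.22; W sinα = 37.0
Slice 4: Δl = 2.3/cos25.0° = 2.538 m; N'_4 = 182·cos25.0° − 38·2.538 = 68.5; c'Δl = 24.87; W sinα = 76.9
Slice 5: Δl = 1.5/cos34.7° = 1.824 m; N'_5 = 95·cos34.7° − 27·1.824 = 28.8; c'Δl = 17.88; W sinα = 54.1
Slice 6: Δl = 2.5/cos46.5° = 3.632 m; N'_6 = 75·cos46.5° − 10·3.632 = 15.3; c'Δl = 35.59; W sinα = 54.4
Σc'Δl = 141.9 kN/m; ΣN' = 294.7 kN/m; ΣW sinα = 225.5 kN/m
Resisting = 141.9 + 294.7·tan32.7° = 141.9 + 189.2 = 331.0 kN/m
FS = 331.0 / 225.5 = 1.468

FS = 1.47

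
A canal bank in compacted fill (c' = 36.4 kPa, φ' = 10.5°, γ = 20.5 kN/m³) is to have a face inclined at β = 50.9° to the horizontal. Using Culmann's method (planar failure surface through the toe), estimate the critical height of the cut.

Culmann's analysis gives the critical failure plane at α_cr = (β + φ')/2 = (50.9 + 10.5)/2 = 30.7°, and the critical height
H_c = (4c'/γ) · sinβ cosφ' / [1 − cos(β − φ')]
    = (4·36.4/20.5) · sin50.9°·cos10.5° / [1 − cos(40.4°)]
    = 7.102 · 0.7760·0.9833 / [1 − 0.7615]
    = 7.102 · 0.7631 / 0.2385
    = 22.73 m

H_c = 22.73 m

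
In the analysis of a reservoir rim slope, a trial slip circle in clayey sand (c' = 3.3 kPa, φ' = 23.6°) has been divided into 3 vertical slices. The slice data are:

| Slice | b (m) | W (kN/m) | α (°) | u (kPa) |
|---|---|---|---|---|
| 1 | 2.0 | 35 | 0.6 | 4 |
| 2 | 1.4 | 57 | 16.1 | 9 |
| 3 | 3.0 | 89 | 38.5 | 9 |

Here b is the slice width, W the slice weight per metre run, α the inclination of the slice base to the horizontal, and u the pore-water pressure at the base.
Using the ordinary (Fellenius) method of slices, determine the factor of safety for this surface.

FS = 0.97

Ordinary method of slices: FS = Σ[c'·Δl_i + (W_i cosα_i − u_i·Δl_i)·tanφ'] / Σ W_i sinα_i, with Δl_i = b_i / cosα_i.
Slice 1: Δl = 2.0/cos0.6° = 2.000 m; N'_1 = 35·cos0.6° − 4·2.000 = 27.0; c'Δl = 6.60; W sinα = 0.4
Slice 2: Δl = 1.4/cos16.1° = 1.457 m; N'_2 = 57·cos16.1° − 9·1.457 = 41.7; c'Δl = 4.81; W sinα = 15.8
Slice 3: Δl = 3.0/cos38.5° = 3.833 m; N'_3 = 89·cos38.5° − 9·3.833 = 35.2; c'Δl = 12.65; W sinα = 55.4
Σc'Δl = 24.1 kN/m; ΣN' = 103.8 kN/m; ΣW sinα = 71.6 kN/m
Resisting = 24.1 + 103.8·tan23.6° = 24.1 + 45.3 = 69.4 kN/m
FS = 69.4 / 71.6 = 0.970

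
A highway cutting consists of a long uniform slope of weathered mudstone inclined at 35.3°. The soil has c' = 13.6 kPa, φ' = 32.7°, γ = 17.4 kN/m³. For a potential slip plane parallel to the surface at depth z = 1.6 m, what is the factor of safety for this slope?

FS = 1.94

For an infinite slope with a slip plane parallel to the surface (no pore pressure): FS = [c' + γz cos²β tanφ'] / [γz sinβ cosβ].
γz = 17.4·1.6 = 27.84 kN/m²
Numerator = 13.6 + 27.84·cos²35.3°·tan32.7° = 13.6 + 27.84·0.6661·0.6420 = 25.505 kPa
Denominator = 27.84·sin35.3°·cos35.3° = 27.84·0.5779·0.8161 = 13.130 kPa
FS = 25.505 / 13.130 = 1.943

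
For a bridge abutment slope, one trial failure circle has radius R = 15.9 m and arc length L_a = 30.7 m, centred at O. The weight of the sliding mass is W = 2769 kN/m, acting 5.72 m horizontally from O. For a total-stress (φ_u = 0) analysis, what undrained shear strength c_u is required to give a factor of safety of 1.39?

c_u = 45.1 kPa

FS = c_u·L_a·R / (W·d), so c_u = FS·W·d / (L_a·R).
c_u = 1.39·2769·5.72 / (30.70·15.9) = 22015.8 / 488.13 = 45.10 kPa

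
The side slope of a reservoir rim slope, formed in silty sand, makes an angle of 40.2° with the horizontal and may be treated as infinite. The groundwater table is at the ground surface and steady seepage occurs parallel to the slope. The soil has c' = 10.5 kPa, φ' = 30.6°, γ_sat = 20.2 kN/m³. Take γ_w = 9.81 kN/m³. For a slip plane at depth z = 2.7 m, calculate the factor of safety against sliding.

With seepage parallel to the slope and the water table at the surface, the effective normal stress on the slip plane uses the buoyant unit weight γ' = γ_sat − γ_w while the driving shear stress uses γ_sat:
FS = [c' + γ' z cos²β tanφ'] / [γ_sat z sinβ cosβ]
γ' = 20.2 − 9.81 = 10.39 kN/m³
Numerator = 10.5 + 10.39·2.7·cos²40.2°·tan30.6° = 10.5 + 10.39·2.7·0.5834·0.5914 = 20.179 kPa
Denominator = 20.2·2.7·sin40.2°·cos40.2° = 20.2·2.7·0.6455·0.7638 = 26.888 kPa
FS = 20.179 / 26.888 = 0.750

FS = 0.75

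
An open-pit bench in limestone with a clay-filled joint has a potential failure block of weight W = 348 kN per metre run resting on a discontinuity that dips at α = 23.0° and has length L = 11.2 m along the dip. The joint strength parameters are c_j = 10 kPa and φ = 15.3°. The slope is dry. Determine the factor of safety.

FS = 1.47

Resolving the block weight along and normal to the plane and applying the Mohr–Coulomb strength on the joint:
N' = W cosα = 348·cos23.0° = 320.3 kN/m
Driving force T = W sinα = 348·sin23.0° = 136.0 kN/m
Resisting force R = c_j·L + N'·tanφ = 10·11.2 + 320.3·tan15.3° = 112.0 + 87.6 = 199.6 kN/m
FS = R / T = 199.6 / 136.0 = 1.468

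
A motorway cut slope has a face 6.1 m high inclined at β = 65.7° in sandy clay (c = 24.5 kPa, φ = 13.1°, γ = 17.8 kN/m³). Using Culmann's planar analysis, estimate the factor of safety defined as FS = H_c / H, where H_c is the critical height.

FS = 2.04

H_c = (4c/γ) · sinβ cosφ / [1 − cos(β − φ)]
    = (4·24.5/17.8) · sin65.7°·cos13.1° / [1 − cos52.6°]
    = 5.506 · 0.8877 / 0.3926 = 12.45 m
FS = H_c / H = 12.45 / 6.1 = 2.041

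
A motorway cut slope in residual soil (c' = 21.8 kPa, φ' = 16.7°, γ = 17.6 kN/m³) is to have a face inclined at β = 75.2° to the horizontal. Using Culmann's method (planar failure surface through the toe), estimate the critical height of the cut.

H_c = 9.61 m

Culmann's analysis gives the critical failure plane at α_cr = (β + φ')/2 = (75.2 + 16.7)/2 = 46.0°, and the critical height
H_c = (4c'/γ) · sinβ cosφ' / [1 − cos(β − φ')]
    = (4·21.8/17.6) · sin75.2°·cos16.7° / [1 − cos(58.5°)]
    = 4.955 · 0.9668·0.9578 / [1 − 0.5225]
    = 4.955 · 0.9260 / 0.4775
    = 9.61 m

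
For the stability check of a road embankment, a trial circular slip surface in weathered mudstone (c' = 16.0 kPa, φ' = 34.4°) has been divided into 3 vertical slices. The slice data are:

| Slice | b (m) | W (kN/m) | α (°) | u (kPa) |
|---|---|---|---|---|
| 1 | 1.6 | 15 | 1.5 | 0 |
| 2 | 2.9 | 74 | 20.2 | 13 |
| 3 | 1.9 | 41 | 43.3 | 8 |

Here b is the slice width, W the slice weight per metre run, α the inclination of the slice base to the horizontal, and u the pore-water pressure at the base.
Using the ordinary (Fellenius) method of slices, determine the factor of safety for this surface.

FS = 2.83

Ordinary method of slices: FS = Σ[c'·Δl_i + (W_i cosα_i − u_i·Δl_i)·tanφ'] / Σ W_i sinα_i, with Δl_i = b_i / cosα_i.
Slice 1: Δl = 1.6/cos1.5° = 1.601 m; N'_1 = 15·cos1.5° − 0·1.601 = 15.0; c'Δl = 25.61; W sinα = 0.4
Slice 2: Δl = 2.9/cos20.2° = 3.090 m; N'_2 = 74·cos20.2° − 13·3.090 = 29.3; c'Δl = 49.44; W sinα = 25.6
Slice 3: Δl = 1.9/cos43.3° = 2.611 m; N'_3 = 41·cos43.3° − 8·2.611 = 9.0; c'Δl = 41.77; W sinα = 28.1
Σc'Δl = 116.8 kN/m; ΣN' = 53.2 kN/m; ΣW sinα = 54.1 kN/m
Resisting = 116.8 + 53.2·tan34.4° = 116.8 + 36.4 = 153.3 kN/m
FS = 153.3 / 54.1 = 2.835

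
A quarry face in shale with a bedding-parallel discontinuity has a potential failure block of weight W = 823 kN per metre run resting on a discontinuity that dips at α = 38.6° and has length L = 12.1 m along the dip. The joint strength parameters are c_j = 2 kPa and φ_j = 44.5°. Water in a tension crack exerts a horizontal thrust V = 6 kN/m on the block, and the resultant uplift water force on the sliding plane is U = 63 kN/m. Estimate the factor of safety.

FS = 1.14

Resolving the block weight along and normal to the plane and applying the Mohr–Coulomb strength on the joint:
N' = W cosα − U − V sinα = 823·cos38.6° − 63 − 6·sin38.6° = 576.4 kN/m
Driving force T = W sinα + V cosα = 823·sin38.6° + 6·cos38.6° = 518.1 kN/m
Resisting force R = c_j·L + N'·tanφ_j = 2·12.1 + 576.4·tan44.5° = 24.2 + 566.5 = 590.7 kN/m
FS = R / T = 590.7 / 518.1 = 1.140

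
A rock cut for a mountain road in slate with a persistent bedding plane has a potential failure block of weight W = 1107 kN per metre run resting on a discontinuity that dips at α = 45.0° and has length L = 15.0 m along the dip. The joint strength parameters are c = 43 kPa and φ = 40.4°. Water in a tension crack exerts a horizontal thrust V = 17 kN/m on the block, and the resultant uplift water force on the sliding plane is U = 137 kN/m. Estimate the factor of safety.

FS = 1.49

Resolving the block weight along and normal to the plane and applying the Mohr–Coulomb strength on the joint:
N' = W cosα − U − V sinα = 1107·cos45.0° − 137 − 17·sin45.0° = 633.7 kN/m
Driving force T = W sinα + V cosα = 1107·sin45.0° + 17·cos45.0° = 794.8 kN/m
Resisting force R = c·L + N'·tanφ = 43·15.0 + 633.7·tan40.4° = 645.0 + 539.4 = 1184.4 kN/m
FS = R / T = 1184.4 / 794.8 = 1.490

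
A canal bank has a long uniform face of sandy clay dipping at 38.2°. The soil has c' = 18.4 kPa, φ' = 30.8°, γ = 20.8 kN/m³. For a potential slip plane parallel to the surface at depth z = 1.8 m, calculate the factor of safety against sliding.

For an infinite slope with a slip plane parallel to the surface (no pore pressure): FS = [c' + γz cos²β tanφ'] / [γz sinβ cosβ].
γz = 20.8·1.8 = 37.44 kN/m²
Numerator = 18.4 + 37.44·cos²38.2°·tan30.8° = 18.4 + 37.44·0.6176·0.5961 = 32.183 kPa
Denominator = 37.44·sin38.2°·cos38.2° = 37.44·0.6184·0.7859 = 18.195 kPa
FS = 32.183 / 18.195 = 1.769

FS = 1.77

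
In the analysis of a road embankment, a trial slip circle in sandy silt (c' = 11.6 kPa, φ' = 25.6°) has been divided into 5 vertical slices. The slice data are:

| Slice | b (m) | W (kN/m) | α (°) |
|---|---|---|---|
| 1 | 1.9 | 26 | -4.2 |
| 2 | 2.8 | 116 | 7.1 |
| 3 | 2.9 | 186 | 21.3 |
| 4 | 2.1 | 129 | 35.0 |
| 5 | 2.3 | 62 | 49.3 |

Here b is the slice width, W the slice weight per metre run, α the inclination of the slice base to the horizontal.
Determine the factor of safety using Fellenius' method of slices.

Ordinary method of slices: FS = Σ[c'·Δl_i + (W_i cosα_i)·tanφ'] / Σ W_i sinα_i, with Δl_i = b_i / cosα_i.
Slice 1: Δl = 1.9/cos(-4.2°) = 1.905 m; N'_1 = 26·cos(-4.2°) = 25.9; c'Δl = 22.10; W sinα = -1.9
Slice 2: Δl = 2.8/cos7.1° = 2.822 m; N'_2 = 116·cos7.1° = 115.1; c'Δl = 32.73; W sinα = 14.3
Slice 3: Δl = 2.9/cos21.3° = 3.113 m; N'_3 = 186·cos21.3° = 173.3; c'Δl = 36.11; W sinα = 67.6
Slice 4: Δl = 2.1/cos35.0° = 2.564 m; N'_4 = 129·cos35.0° = 105.7; c'Δl = 29.74; W sinα = 74.0
Slice 5: Δl = 2.3/cos49.3° = 3.527 m; N'_5 = 62·cos49.3° = 40.4; c'Δl = 40.91; W sinα = 47.0
Σc'Δl = 161.6 kN/m; ΣN' = 460.4 kN/m; ΣW sinα = 201.0 kN/m
Resisting = 161.6 + 460.4·tan25.6° = 161.6 + 220.6 = 382.2 kN/m
FS = 382.2 / 201.0 = 1.902

FS = 1.90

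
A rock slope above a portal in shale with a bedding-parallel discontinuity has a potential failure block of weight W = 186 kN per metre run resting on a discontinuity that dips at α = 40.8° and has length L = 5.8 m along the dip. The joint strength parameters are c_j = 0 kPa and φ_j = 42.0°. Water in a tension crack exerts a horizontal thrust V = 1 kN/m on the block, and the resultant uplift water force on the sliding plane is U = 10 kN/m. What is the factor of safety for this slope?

Resolving the block weight along and normal to the plane and applying the Mohr–Coulomb strength on the joint:
N' = W cosα − U − V sinα = 186·cos40.8° − 10 − 1·sin40.8° = 130.1 kN/m
Driving force T = W sinα + V cosα = 186·sin40.8° + 1·cos40.8° = 122.3 kN/m
Resisting force R = c_j·L + N'·tanφ_j = 0·5.8 + 130.1·tan42.0° = 0.0 + 117.2 = 117.2 kN/m
FS = R / T = 117.2 / 122.3 = 0.958

FS = 0.96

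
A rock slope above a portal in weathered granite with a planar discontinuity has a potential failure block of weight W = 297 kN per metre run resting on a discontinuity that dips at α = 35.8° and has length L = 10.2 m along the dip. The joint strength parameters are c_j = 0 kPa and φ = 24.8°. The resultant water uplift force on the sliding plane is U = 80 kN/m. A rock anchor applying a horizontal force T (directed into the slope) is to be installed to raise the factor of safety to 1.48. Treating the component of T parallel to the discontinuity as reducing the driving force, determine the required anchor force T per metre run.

Resolving forces along and normal to the sliding plane, with the horizontal anchor force T adding T·sinα to the effective normal force and T·cosα acting up the plane against the driving force:
FS = [c_jL + (W cosα − U + T sinα) tanφ] / [W sinα − T cosα]
Without the anchor: N' = 160.9 kN/m, driving T_d = 173.7 kN/m, resisting R = 0·10.2 + 160.9·tan24.8° = 74.3 kN/m, FS = 0.43.
Setting FS = 1.48 and solving for T:
1.48·(173.7 − T cos35.8°) = 74.3 + T sin35.8°·tan24.8°
T·(sin35.8°·tan24.8° + 1.48·cos35.8°) = 1.48·173.7 − 74.3
T·(0.5850·0.4621 + 1.48·0.8111) = 257.1 − 74.3 = 182.8
T·1.4707 = 182.8
T = 124.3 kN/m

T = 124 kN/m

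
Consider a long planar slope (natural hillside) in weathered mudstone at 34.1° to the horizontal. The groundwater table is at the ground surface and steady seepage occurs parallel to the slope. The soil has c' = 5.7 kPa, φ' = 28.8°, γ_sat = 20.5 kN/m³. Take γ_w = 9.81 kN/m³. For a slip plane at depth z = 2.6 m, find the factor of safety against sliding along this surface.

With seepage parallel to the slope and the water table at the surface, the effective normal stress on the slip plane uses the buoyant unit weight γ' = γ_sat − γ_w while the driving shear stress uses γ_sat:
FS = [c' + γ' z cos²β tanφ'] / [γ_sat z sinβ cosβ]
γ' = 20.5 − 9.81 = 10.69 kN/m³
Numerator = 5.7 + 10.69·2.6·cos²34.1°·tan28.8° = 5.7 + 10.69·2.6·0.6857·0.5498 = 16.177 kPa
Denominator = 20.5·2.6·sin34.1°·cos34.1° = 20.5·2.6·0.5606·0.8281 = 24.744 kPa
FS = 16.177 / 24.744 = 0.654

FS = 0.65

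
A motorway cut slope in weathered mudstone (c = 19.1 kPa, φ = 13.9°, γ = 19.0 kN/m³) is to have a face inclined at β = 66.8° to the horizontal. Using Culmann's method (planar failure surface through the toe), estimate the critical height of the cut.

H_c = 9.04 m

Culmann's analysis gives the critical failure plane at α_cr = (β + φ)/2 = (66.8 + 13.9)/2 = 40.4°, and the critical height
H_c = (4c/γ) · sinβ cosφ / [1 − cos(β − φ)]
    = (4·19.1/19.0) · sin66.8°·cos13.9° / [1 − cos(52.9°)]
    = 4.021 · 0.9191·0.9707 / [1 − 0.6032]
    = 4.021 · 0.8922 / 0.3968
    = 9.04 m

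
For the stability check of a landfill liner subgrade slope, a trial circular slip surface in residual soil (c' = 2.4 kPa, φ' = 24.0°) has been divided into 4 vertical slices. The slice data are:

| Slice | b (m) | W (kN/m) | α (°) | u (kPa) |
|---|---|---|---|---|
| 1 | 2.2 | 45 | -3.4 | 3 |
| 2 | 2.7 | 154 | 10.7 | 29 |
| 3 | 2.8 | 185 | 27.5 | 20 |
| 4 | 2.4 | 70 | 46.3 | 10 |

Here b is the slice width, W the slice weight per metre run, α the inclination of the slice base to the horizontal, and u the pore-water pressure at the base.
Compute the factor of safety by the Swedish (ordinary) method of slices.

Ordinary method of slices: FS = Σ[c'·Δl_i + (W_i cosα_i − u_i·Δl_i)·tanφ'] / Σ W_i sinα_i, with Δl_i = b_i / cosα_i.
Slice 1: Δl = 2.2/cos(-3.4°) = 2.204 m; N'_1 = 45·cos(-3.4°) − 3·2.204 = 38.3; c'Δl = 5.29; W sinα = -2.7
Slice 2: Δl = 2.7/cos10.7° = 2.748 m; N'_2 = 154·cos10.7° − 29·2.748 = 71.6; c'Δl = 6.59; W sinα = 28.6
Slice 3: Δl = 2.8/cos27.5° = 3.157 m; N'_3 = 185·cos27.5° − 20·3.157 = 101.0; c'Δl = 7.58; W sinα = 85.4
Slice 4: Δl = 2.4/cos46.3° = 3.474 m; N'_4 = 70·cos46.3° − 10·3.474 = 13.6; c'Δl = 8.34; W sinα = 50.6
Σc'Δl = 27.8 kN/m; ΣN' = 224.5 kN/m; ΣW sinα = 162.0 kN/m
Resisting = 27.8 + 224.5·tan24.0° = 27.8 + 100.0 = 127.8 kN/m
FS = 127.8 / 162.0 = 0.789

FS = 0.79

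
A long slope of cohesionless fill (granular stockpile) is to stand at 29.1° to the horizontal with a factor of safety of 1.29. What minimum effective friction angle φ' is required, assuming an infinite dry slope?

FS = tanφ'/tanβ ⇒ tanφ' = FS · tanβ = 1.29 · tan29.1° = 0.7180
φ' = arctan(0.7180) = 35.68°

φ' = 35.7°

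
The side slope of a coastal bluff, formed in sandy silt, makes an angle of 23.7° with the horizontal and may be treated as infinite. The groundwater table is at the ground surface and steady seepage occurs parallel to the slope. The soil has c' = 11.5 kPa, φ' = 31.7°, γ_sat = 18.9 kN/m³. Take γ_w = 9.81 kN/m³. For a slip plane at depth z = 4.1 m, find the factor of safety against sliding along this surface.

FS = 1.08

With seepage parallel to the slope and the water table at the surface, the effective normal stress on the slip plane uses the buoyant unit weight γ' = γ_sat − γ_w while the driving shear stress uses γ_sat:
FS = [c' + γ' z cos²β tanφ'] / [γ_sat z sinβ cosβ]
γ' = 18.9 − 9.81 = 9.09 kN/m³
Numerator = 11.5 + 9.09·4.1·cos²23.7°·tan31.7° = 11.5 + 9.09·4.1·0.8384·0.6176 = 30.799 kPa
Denominator = 18.9·4.1·sin23.7°·cos23.7° = 18.9·4.1·0.4019·0.9157 = 28.520 kPa
FS = 30.799 / 28.520 = 1.080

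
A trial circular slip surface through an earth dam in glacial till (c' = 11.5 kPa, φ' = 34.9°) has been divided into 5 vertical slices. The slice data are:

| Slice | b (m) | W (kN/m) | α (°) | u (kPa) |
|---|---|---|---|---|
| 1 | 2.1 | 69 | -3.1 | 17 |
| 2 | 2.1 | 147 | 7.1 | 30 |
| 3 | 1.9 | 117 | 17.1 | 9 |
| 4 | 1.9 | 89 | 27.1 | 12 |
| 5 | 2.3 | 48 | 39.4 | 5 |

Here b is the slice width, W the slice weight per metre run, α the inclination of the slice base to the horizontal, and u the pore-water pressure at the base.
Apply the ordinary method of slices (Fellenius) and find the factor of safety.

FS = 2.75

Ordinary method of slices: FS = Σ[c'·Δl_i + (W_i cosα_i − u_i·Δl_i)·tanφ'] / Σ W_i sinα_i, with Δl_i = b_i / cosα_i.
Slice 1: Δl = 2.1/cos(-3.1°) = 2.103 m; N'_1 = 69·cos(-3.1°) − 17·2.103 = 33.1; c'Δl = 24.19; W sinα = -3.7
Slice 2: Δl = 2.1/cos7.1° = 2.116 m; N'_2 = 147·cos7.1° − 30·2.116 = 82.4; c'Δl = 24.34; W sinα = 18.2
Slice 3: Δl = 1.9/cos17.1° = 1.988 m; N'_3 = 117·cos17.1° − 9·1.988 = 93.9; c'Δl = 22.86; W sinα = 34.4
Slice 4: Δl = 1.9/cos27.1° = 2.134 m; N'_4 = 89·cos27.1° − 12·2.134 = 53.6; c'Δl = 24.54; W sinα = 40.5
Slice 5: Δl = 2.3/cos39.4° = 2.976 m; N'_5 = 48·cos39.4° − 5·2.976 = 22.2; c'Δl = 34.23; W sinα = 30.5
Σc'Δl = 130.2 kN/m; ΣN' = 285.3 kN/m; ΣW sinα = 119.9 kN/m
Resisting = 130.2 + 285.3·tan34.9° = 130.2 + 199.0 = 329.2 kN/m
FS = 329.2 / 119.9 = 2.747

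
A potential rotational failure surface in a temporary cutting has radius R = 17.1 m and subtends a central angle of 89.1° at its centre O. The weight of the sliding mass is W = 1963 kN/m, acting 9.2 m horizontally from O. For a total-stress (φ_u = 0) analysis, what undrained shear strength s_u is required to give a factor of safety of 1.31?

s_u = 52.0 kPa

FS = s_u·L_a·R / (W·d), so s_u = FS·W·d / (L_a·R).
Arc length L_a = R·θ = 17.1·(89.1°·π/180) = 17.1·1.5551 = 26.59 m
s_u = 1.31·1963·9.2 / (26.59·17.1) = 23658.1 / 454.72 = 52.03 kPa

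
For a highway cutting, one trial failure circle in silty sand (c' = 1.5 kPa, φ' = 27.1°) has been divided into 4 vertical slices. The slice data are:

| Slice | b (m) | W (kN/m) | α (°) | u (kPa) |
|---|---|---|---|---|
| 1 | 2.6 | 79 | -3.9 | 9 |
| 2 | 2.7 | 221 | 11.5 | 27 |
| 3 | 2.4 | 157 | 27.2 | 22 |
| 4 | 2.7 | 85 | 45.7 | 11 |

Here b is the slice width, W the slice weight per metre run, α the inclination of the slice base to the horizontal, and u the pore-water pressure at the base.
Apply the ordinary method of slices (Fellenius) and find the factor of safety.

Ordinary method of slices: FS = Σ[c'·Δl_i + (W_i cosα_i − u_i·Δl_i)·tanφ'] / Σ W_i sinα_i, with Δl_i = b_i / cosα_i.
Slice 1: Δl = 2.6/cos(-3.9°) = 2.606 m; N'_1 = 79·cos(-3.9°) − 9·2.606 = 55.4; c'Δl = 3.91; W sinα = -5.4
Slice 2: Δl = 2.7/cos11.5° = 2.755 m; N'_2 = 221·cos11.5° − 27·2.755 = 142.2; c'Δl = 4.13; W sinα = 44.1
Slice 3: Δl = 2.4/cos27.2° = 2.698 m; N'_3 = 157·cos27.2° − 22·2.698 = 80.3; c'Δl = 4.05; W sinα = 71.8
Slice 4: Δl = 2.7/cos45.7° = 3.866 m; N'_4 = 85·cos45.7° − 11·3.866 = 16.8; c'Δl = 5.80; W sinα = 60.8
Σc'Δl = 17.9 kN/m; ΣN' = 294.6 kN/m; ΣW sinα = 171.3 kN/m
Resisting = 17.9 + 294.6·tan27.1° = 17.9 + 150.8 = 168.7 kN/m
FS = 168.7 / 171.3 = 0.985

FS = 0.98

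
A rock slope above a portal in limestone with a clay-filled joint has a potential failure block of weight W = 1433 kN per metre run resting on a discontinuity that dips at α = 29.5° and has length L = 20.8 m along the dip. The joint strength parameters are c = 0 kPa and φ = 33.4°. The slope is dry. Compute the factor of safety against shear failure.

Resolving the block weight along and normal to the plane and applying the Mohr–Coulomb strength on the joint:
N' = W cosα = 1433·cos29.5° = 1247.2 kN/m
Driving force T = W sinα = 1433·sin29.5° = 705.6 kN/m
Resisting force R = c·L + N'·tanφ = 0·20.8 + 1247.2·tan33.4° = 0.0 + 822.4 = 822.4 kN/m
FS = R / T = 822.4 / 705.6 = 1.165

FS = 1.17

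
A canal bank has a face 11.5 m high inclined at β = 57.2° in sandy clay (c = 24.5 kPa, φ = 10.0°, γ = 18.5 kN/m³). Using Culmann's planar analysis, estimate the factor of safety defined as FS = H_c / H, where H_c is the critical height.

FS = 1.19

H_c = (4c/γ) · sinβ cosφ / [1 − cos(β − φ)]
    = (4·24.5/18.5) · sin57.2°·cos10.0° / [1 − cos47.2°]
    = 5.297 · 0.8278 / 0.3206 = 13.68 m
FS = H_c / H = 13.68 / 11.5 = 1.190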